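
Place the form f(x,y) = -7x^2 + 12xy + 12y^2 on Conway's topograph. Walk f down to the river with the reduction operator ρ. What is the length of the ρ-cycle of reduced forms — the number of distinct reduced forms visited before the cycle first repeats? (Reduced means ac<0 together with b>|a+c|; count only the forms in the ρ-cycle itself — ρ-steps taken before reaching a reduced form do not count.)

D = 480, ⌊√D⌋ = 21
river: ρ → (12,12,-7)
river: ρ → (-7,16,8)
river: ρ → (8,16,-7)
river: ρ → (-7,12,12)
ρ-cycle length = 4 (tail of 0 descent steps not counted)

4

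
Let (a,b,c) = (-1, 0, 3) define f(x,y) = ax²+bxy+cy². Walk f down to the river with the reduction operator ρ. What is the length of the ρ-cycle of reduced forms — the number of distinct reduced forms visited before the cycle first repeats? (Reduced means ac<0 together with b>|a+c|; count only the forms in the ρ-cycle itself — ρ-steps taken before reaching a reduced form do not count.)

D = 12, ⌊√D⌋ = 3
descent: ρ → (3,0,-1)
descent: ρ → (-1,2,2)  [lands on river]
river: ρ → (2,2,-1)
ρ-cycle length = 2 (tail of 2 descent steps not counted)

2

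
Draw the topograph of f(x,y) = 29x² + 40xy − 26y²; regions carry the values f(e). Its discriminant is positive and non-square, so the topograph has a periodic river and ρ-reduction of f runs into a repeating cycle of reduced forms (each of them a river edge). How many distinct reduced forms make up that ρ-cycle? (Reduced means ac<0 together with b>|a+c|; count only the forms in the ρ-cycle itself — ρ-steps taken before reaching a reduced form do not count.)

D = 4616, ⌊√D⌋ = 67
river: ρ → (-26,64,5)
river: ρ → (5,66,-13)
river: ρ → (-13,64,10)
river: ρ → (10,56,-37)
river: ρ → (-37,18,29)
river: ρ → (29,40,-26)
ρ-cycle length = 6 (tail of 0 descent steps not counted)

6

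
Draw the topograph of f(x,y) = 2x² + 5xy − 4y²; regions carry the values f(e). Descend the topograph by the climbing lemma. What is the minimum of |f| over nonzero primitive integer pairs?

river: ρ → (-4,3,3)
river: ρ → (3,3,-4)
river: ρ → (-4,5,2)
river: ρ → (2,7,-1)
river: ρ → (-1,7,2)
river: ρ → (2,5,-4)
closes: descent 0, river 6
min |a| on river = 1

1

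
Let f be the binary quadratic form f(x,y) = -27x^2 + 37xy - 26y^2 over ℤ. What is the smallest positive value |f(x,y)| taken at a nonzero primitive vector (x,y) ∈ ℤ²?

translate: b→17 (≡-37 mod 54), so (27,-37,26)→(27,17,16)
flip: (27,17,16)→(16,-17,27)
translate: b→15 (≡-17 mod 32), so (16,-17,27)→(16,15,26)
reduced (well bottom): (16,15,26) with a≤c, −a<b≤a
well minimum |f| = |-16| = 16 (negative-definite)

16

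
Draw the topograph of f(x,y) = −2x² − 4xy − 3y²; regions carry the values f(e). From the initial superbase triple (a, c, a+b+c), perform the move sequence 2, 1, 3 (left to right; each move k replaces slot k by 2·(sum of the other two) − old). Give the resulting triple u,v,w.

start (-2,-3,-9) = (f(1,0),f(0,1),f(1,1))
replace slot 2: 2·((-2)+(-9)) − (-3) = -19 → (-2,-19,-9)
replace slot 1: 2·((-19)+(-9)) − (-2) = -54 → (-54,-19,-9)
replace slot 3: 2·((-54)+(-19)) − (-9) = -137 → (-54,-19,-137)

-54,-19,-137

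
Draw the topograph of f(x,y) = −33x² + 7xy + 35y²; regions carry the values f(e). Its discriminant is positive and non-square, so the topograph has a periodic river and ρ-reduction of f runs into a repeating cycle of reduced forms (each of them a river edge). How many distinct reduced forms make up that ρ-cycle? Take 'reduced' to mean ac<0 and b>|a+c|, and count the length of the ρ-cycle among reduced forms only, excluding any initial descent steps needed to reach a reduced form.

D = 4669, ⌊√D⌋ = 68
river: ρ → (35,63,-5)
river: ρ → (-5,67,9)
river: ρ → (9,59,-33)
river: ρ → (-33,7,35)
ρ-cycle length = 4 (tail of 0 descent steps not counted)

4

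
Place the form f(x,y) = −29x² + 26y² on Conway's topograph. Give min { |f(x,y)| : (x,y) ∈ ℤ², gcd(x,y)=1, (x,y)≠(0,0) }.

descent: ρ → (26,52,-3)  [lands on river]
river: ρ → (-3,50,43)
river: ρ → (43,36,-10)
river: ρ → (-10,44,27)
river: ρ → (27,10,-27)
river: ρ → (-27,44,10)
river: ρ → (10,36,-43)
river: ρ → (-43,50,3)
river: ρ → (3,52,-26)
river: ρ → (-26,52,3)
river: ρ → (3,50,-43)
river: ρ → (-43,36,10)
river: ρ → (10,44,-27)
river: ρ → (-27,10,27)
river: ρ → (27,44,-10)
river: ρ → (-10,36,43)
river: ρ → (43,50,-3)
river: ρ → (-3,52,26)
closes: descent 1, river 18
min |a| on river = 3

3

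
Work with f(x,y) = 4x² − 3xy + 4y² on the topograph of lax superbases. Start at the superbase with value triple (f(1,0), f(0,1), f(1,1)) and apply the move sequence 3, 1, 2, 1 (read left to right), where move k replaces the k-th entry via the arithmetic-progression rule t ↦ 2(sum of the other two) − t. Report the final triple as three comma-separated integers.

start (4,4,5) = (f(1,0),f(0,1),f(1,1))
replace slot 3: 2·(4+4) − 5 = 11 → (4,4,11)
replace slot 1: 2·(4+11) − 4 = 26 → (26,4,11)
replace slot 2: 2·(26+11) − 4 = 70 → (26,70,11)
replace slot 1: 2·(70+11) − 26 = 136 → (136,70,11)

136,70,11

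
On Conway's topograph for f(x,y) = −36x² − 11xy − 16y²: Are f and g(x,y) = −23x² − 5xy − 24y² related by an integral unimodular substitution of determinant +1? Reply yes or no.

D₁ = -2183, D₂ = -2183
f is negative-definite; reduce −f:
−f: flip: (36,11,16)→(16,-11,36)
−f: reduced (well bottom): (16,-11,36) with a≤c, −a<b≤a
flip sign back: reduced form of f is (-16,11,-36)
g is negative-definite; reduce −g:
−g: reduced (well bottom): (23,5,24) with a≤c, −a<b≤a
flip sign back: reduced form of g is (-23,-5,-24)
reduced forms (-16, 11, -36) vs (-23, -5, -24) ⇒ inequivalent

no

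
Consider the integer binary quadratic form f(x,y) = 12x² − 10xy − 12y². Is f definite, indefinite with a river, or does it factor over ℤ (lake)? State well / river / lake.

D = b²−4ac = (-10)² − 4·12·(-12) = 676
D = 26² is a perfect square ⇒ form factors over ℤ ⇒ lakes

lake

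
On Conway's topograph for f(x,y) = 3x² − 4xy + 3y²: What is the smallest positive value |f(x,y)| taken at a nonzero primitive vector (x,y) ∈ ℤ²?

translate: b→2 (≡-4 mod 6), so (3,-4,3)→(3,2,2)
flip: (3,2,2)→(2,-2,3)
translate: b→2 (≡-2 mod 4), so (2,-2,3)→(2,2,3)
reduced (well bottom): (2,2,3) with a≤c, −a<b≤a
well minimum = a = 2

2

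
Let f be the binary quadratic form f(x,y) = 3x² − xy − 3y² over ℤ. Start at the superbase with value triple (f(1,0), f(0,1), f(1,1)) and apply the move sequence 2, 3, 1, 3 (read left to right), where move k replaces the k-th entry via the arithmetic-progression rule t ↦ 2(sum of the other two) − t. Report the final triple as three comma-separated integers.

start (3,-3,-1) = (f(1,0),f(0,1),f(1,1))
replace slot 2: 2·(3+(-1)) − (-3) = 7 → (3,7,-1)
replace slot 3: 2·(3+7) − (-1) = 21 → (3,7,21)
replace slot 1: 2·(7+21) − 3 = 53 → (53,7,21)
replace slot 3: 2·(53+7) − 21 = 99 → (53,7,99)

53,7,99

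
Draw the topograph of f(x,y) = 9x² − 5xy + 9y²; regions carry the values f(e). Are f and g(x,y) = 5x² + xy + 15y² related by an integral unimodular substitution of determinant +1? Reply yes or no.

D₁ = -299, D₂ = -299
f: flip: (9,-5,9)→(9,5,9)
f: reduced (well bottom): (9,5,9) with a≤c, −a<b≤a
g: reduced (well bottom): (5,1,15) with a≤c, −a<b≤a
reduced forms (9, 5, 9) vs (5, 1, 15) ⇒ inequivalent

no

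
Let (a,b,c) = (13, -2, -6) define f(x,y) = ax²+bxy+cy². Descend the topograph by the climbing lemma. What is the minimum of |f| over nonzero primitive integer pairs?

descent: ρ → (-6,14,5)  [lands on river]
river: ρ → (5,16,-3)
river: ρ → (-3,14,10)
river: ρ → (10,6,-7)
river: ρ → (-7,8,9)
river: ρ → (9,10,-6)
closes: descent 1, river 6
min |a| on river = 3

3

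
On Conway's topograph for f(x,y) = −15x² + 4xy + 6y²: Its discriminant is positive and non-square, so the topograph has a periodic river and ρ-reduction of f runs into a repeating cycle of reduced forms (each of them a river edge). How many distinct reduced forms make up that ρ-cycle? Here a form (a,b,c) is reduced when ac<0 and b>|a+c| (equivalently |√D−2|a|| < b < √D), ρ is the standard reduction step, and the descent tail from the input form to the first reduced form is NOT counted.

D = 376, ⌊√D⌋ = 19
descent: ρ → (6,8,-13)  [lands on river]
river: ρ → (-13,18,1)
river: ρ → (1,18,-13)
river: ρ → (-13,8,6)
river: ρ → (6,16,-5)
river: ρ → (-5,14,9)
river: ρ → (9,4,-10)
river: ρ → (-10,16,3)
river: ρ → (3,14,-15)
river: ρ → (-15,16,2)
river: ρ → (2,16,-15)
river: ρ → (-15,14,3)
river: ρ → (3,16,-10)
river: ρ → (-10,4,9)
river: ρ → (9,14,-5)
river: ρ → (-5,16,6)
ρ-cycle length = 16 (tail of 1 descent step not counted)

16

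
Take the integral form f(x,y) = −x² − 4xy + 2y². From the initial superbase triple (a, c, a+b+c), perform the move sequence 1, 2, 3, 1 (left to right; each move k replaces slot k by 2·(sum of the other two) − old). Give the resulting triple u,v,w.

start (-1,2,-3) = (f(1,0),f(0,1),f(1,1))
replace slot 1: 2·(2+(-3)) − (-1) = -1 → (-1,2,-3)
replace slot 2: 2·((-1)+(-3)) − 2 = -10 → (-1,-10,-3)
replace slot 3: 2·((-1)+(-10)) − (-3) = -19 → (-1,-10,-19)
replace slot 1: 2·((-10)+(-19)) − (-1) = -57 → (-57,-10,-19)

-57,-10,-19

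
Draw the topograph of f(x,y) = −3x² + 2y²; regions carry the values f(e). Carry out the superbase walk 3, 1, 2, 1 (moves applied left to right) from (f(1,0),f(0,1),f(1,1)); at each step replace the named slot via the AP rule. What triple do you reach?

start (-3,2,-1) = (f(1,0),f(0,1),f(1,1))
replace slot 3: 2·((-3)+2) − (-1) = -1 → (-3,2,-1)
replace slot 1: 2·(2+(-1)) − (-3) = 5 → (5,2,-1)
replace slot 2: 2·(5+(-1)) − 2 = 6 → (5,6,-1)
replace slot 1: 2·(6+(-1)) − 5 = 5 → (5,6,-1)

5,6,-1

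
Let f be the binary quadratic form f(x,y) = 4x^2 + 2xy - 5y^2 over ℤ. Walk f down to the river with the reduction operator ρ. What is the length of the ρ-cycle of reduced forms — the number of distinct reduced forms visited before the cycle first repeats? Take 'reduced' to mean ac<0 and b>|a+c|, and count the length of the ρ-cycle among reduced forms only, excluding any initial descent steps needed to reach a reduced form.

D = 84, ⌊√D⌋ = 9
river: ρ → (-5,8,1)
river: ρ → (1,8,-5)
river: ρ → (-5,2,4)
river: ρ → (4,6,-3)
river: ρ → (-3,6,4)
river: ρ → (4,2,-5)
ρ-cycle length = 6 (tail of 0 descent steps not counted)

6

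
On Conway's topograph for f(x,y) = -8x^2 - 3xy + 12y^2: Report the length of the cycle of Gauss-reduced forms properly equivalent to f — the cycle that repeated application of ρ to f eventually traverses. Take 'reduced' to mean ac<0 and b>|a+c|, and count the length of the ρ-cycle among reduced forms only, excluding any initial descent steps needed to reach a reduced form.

D = 393, ⌊√D⌋ = 19
descent: ρ → (12,3,-8)
descent: ρ → (-8,13,7)  [lands on river]
river: ρ → (7,15,-6)
river: ρ → (-6,9,13)
river: ρ → (13,17,-2)
river: ρ → (-2,19,4)
river: ρ → (4,13,-14)
river: ρ → (-14,15,3)
river: ρ → (3,15,-14)
river: ρ → (-14,13,4)
river: ρ → (4,19,-2)
river: ρ → (-2,17,13)
river: ρ → (13,9,-6)
river: ρ → (-6,15,7)
river: ρ → (7,13,-8)
river: ρ → (-8,19,1)
river: ρ → (1,19,-8)
ρ-cycle length = 16 (tail of 2 descent steps not counted)

16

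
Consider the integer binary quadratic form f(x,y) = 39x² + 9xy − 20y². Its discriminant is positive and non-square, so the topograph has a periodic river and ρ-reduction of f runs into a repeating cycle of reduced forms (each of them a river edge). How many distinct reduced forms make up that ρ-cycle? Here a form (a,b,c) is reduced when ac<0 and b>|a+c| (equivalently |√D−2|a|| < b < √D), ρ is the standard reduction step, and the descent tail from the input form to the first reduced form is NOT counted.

D = 3201, ⌊√D⌋ = 56
descent: ρ → (-20,31,28)  [lands on river]
river: ρ → (28,25,-23)
river: ρ → (-23,21,30)
river: ρ → (30,39,-14)
river: ρ → (-14,45,21)
river: ρ → (21,39,-20)
river: ρ → (-20,41,19)
river: ρ → (19,35,-26)
river: ρ → (-26,17,28)
river: ρ → (28,39,-15)
river: ρ → (-15,51,10)
river: ρ → (10,49,-20)
ρ-cycle length = 12 (tail of 1 descent step not counted)

12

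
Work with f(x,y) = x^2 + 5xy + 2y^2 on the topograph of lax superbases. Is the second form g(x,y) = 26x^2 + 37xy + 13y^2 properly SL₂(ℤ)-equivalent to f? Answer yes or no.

D₁ = 17, D₂ = 17
river cycle of f (length 6): (2, 3, -1), (-1, 3, 2), (2, 1, -2), (-2, 3, 1), (1, 3, -2), (-2, 1, 2)
river cycle of g (length 6): (2, 3, -1), (-1, 3, 2), (2, 1, -2), (-2, 3, 1), (1, 3, -2), (-2, 1, 2)
cycles coincide ⇒ equivalent

yes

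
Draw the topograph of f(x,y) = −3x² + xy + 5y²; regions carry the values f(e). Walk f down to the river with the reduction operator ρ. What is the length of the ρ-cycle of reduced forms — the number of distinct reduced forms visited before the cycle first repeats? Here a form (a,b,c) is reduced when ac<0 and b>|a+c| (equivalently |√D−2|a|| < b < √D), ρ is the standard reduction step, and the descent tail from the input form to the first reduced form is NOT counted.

D = 61, ⌊√D⌋ = 7
descent: ρ → (5,-1,-3)
descent: ρ → (-3,7,1)  [lands on river]
river: ρ → (1,7,-3)
river: ρ → (-3,5,3)
river: ρ → (3,7,-1)
river: ρ → (-1,7,3)
river: ρ → (3,5,-3)
ρ-cycle length = 6 (tail of 2 descent steps not counted)

6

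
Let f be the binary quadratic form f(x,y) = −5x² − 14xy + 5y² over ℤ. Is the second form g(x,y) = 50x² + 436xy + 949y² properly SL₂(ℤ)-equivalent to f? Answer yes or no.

D₁ = 296, D₂ = 296
river cycle of f (length 6): (5, 14, -5), (-5, 16, 2), (2, 16, -5), (-5, 14, 5), (5, 16, -2), (-2, 16, 5)
river cycle of g (length 6): (5, 14, -5), (-5, 16, 2), (2, 16, -5), (-5, 14, 5), (5, 16, -2), (-2, 16, 5)
cycles coincide ⇒ equivalent

yes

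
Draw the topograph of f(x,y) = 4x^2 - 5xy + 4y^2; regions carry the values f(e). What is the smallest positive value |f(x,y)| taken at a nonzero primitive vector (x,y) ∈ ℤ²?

translate: b→3 (≡-5 mod 8), so (4,-5,4)→(4,3,3)
flip: (4,3,3)→(3,-3,4)
translate: b→3 (≡-3 mod 6), so (3,-3,4)→(3,3,4)
reduced (well bottom): (3,3,4) with a≤c, −a<b≤a
well minimum = a = 3

3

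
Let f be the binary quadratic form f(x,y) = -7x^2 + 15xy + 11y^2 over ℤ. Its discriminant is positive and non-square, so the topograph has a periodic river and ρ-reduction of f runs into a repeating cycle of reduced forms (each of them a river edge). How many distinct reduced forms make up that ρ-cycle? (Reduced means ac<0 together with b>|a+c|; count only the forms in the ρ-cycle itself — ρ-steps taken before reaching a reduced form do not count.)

D = 533, ⌊√D⌋ = 23
river: ρ → (11,7,-11)
river: ρ → (-11,15,7)
river: ρ → (7,13,-13)
river: ρ → (-13,13,7)
river: ρ → (7,15,-11)
river: ρ → (-11,7,11)
river: ρ → (11,15,-7)
river: ρ → (-7,13,13)
river: ρ → (13,13,-7)
river: ρ → (-7,15,11)
ρ-cycle length = 10 (tail of 0 descent steps not counted)

10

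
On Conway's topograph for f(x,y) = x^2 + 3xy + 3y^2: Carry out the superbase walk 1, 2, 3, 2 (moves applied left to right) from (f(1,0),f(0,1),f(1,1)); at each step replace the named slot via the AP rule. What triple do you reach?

start (1,3,7) = (f(1,0),f(0,1),f(1,1))
replace slot 1: 2·(3+7) − 1 = 19 → (19,3,7)
replace slot 2: 2·(19+7) − 3 = 49 → (19,49,7)
replace slot 3: 2·(19+49) − 7 = 129 → (19,49,129)
replace slot 2: 2·(19+129) − 49 = 247 → (19,247,129)

19,247,129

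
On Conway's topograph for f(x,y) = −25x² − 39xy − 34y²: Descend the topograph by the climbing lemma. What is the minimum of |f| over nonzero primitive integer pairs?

translate: b→-11 (≡39 mod 50), so (25,39,34)→(25,-11,20)
flip: (25,-11,20)→(20,11,25)
reduced (well bottom): (20,11,25) with a≤c, −a<b≤a
well minimum |f| = |-20| = 20 (negative-definite)

20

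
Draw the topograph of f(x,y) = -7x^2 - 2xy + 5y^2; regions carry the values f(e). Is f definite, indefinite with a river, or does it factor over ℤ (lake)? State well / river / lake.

D = b²−4ac = (-2)² − 4·(-7)·5 = 144
D = 12² is a perfect square ⇒ form factors over ℤ ⇒ lakes

lake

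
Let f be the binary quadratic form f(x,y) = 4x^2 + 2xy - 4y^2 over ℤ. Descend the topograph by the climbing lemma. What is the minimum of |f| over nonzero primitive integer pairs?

river: ρ → (-4,6,2)
river: ρ → (2,6,-4)
river: ρ → (-4,2,4)
river: ρ → (4,6,-2)
river: ρ → (-2,6,4)
river: ρ → (4,2,-4)
closes: descent 0, river 6
min |a| on river = 2

2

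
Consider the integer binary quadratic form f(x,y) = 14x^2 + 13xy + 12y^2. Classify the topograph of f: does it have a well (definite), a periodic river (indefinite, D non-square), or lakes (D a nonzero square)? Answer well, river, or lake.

D = b²−4ac = 13² − 4·14·12 = -503
D < 0 ⇒ definite ⇒ every region one sign ⇒ single well

well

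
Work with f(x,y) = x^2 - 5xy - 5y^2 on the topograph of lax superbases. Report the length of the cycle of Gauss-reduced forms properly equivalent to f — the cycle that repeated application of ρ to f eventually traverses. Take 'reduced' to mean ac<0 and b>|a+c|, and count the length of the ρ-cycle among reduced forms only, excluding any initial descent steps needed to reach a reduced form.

D = 45, ⌊√D⌋ = 6
descent: ρ → (-5,5,1)  [lands on river]
river: ρ → (1,5,-5)
ρ-cycle length = 2 (tail of 1 descent step not counted)

2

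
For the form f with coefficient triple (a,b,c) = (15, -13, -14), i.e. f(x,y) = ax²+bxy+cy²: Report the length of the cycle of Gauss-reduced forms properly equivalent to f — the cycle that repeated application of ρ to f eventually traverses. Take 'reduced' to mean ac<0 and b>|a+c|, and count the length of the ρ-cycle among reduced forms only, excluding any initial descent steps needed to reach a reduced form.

D = 1009, ⌊√D⌋ = 31
descent: ρ → (-14,13,15)  [lands on river]
river: ρ → (15,17,-12)
river: ρ → (-12,31,1)
river: ρ → (1,31,-12)
river: ρ → (-12,17,15)
river: ρ → (15,13,-14)
river: ρ → (-14,15,14)
river: ρ → (14,13,-15)
river: ρ → (-15,17,12)
river: ρ → (12,31,-1)
river: ρ → (-1,31,12)
river: ρ → (12,17,-15)
river: ρ → (-15,13,14)
river: ρ → (14,15,-14)
ρ-cycle length = 14 (tail of 1 descent step not counted)

14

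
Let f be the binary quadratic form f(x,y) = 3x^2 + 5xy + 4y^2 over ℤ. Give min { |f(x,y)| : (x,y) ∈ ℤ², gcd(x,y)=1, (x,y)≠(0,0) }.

translate: b→-1 (≡5 mod 6), so (3,5,4)→(3,-1,2)
flip: (3,-1,2)→(2,1,3)
reduced (well bottom): (2,1,3) with a≤c, −a<b≤a
well minimum = a = 2

2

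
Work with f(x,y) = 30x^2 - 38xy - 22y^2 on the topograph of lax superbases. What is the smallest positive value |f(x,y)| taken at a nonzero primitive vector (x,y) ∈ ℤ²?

descent: ρ → (-22,38,30)  [lands on river]
river: ρ → (30,22,-30)
river: ρ → (-30,38,22)
river: ρ → (22,50,-18)
river: ρ → (-18,58,10)
river: ρ → (10,62,-6)
river: ρ → (-6,58,30)
river: ρ → (30,62,-2)
river: ρ → (-2,62,30)
river: ρ → (30,58,-6)
river: ρ → (-6,62,10)
river: ρ → (10,58,-18)
river: ρ → (-18,50,22)
river: ρ → (22,38,-30)
river: ρ → (-30,22,30)
river: ρ → (30,38,-22)
river: ρ → (-22,50,18)
river: ρ → (18,58,-10)
river: ρ → (-10,62,6)
river: ρ → (6,58,-30)
river: ρ → (-30,62,2)
river: ρ → (2,62,-30)
river: ρ → (-30,58,6)
river: ρ → (6,62,-10)
river: ρ → (-10,58,18)
river: ρ → (18,50,-22)
closes: descent 1, river 26
min |a| on river = 2

2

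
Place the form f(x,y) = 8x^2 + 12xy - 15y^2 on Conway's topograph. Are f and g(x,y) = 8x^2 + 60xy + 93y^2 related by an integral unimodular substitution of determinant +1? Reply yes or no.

D₁ = 624, D₂ = 624
river cycle of f (length 4): (-15, 18, 5), (5, 22, -7), (-7, 20, 8), (8, 12, -15)
river cycle of g (length 4): (8, 12, -15), (-15, 18, 5), (5, 22, -7), (-7, 20, 8)
cycles coincide ⇒ equivalent

yes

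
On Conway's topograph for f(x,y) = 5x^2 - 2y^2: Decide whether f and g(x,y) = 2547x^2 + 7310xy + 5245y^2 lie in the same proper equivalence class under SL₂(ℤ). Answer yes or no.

D₁ = 40, D₂ = 40
river cycle of f (length 6): (-2, 4, 3), (3, 2, -3), (-3, 4, 2), (2, 4, -3), (-3, 2, 3), (3, 4, -2)
river cycle of g (length 6): (-2, 4, 3), (3, 2, -3), (-3, 4, 2), (2, 4, -3), (-3, 2, 3), (3, 4, -2)
cycles coincide ⇒ equivalent

yes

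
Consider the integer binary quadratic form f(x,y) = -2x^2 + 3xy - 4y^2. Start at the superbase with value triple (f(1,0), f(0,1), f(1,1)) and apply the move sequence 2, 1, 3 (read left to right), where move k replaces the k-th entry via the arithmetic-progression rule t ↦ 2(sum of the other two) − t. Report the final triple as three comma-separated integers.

start (-2,-4,-3) = (f(1,0),f(0,1),f(1,1))
replace slot 2: 2·((-2)+(-3)) − (-4) = -6 → (-2,-6,-3)
replace slot 1: 2·((-6)+(-3)) − (-2) = -16 → (-16,-6,-3)
replace slot 3: 2·((-16)+(-6)) − (-3) = -41 → (-16,-6,-41)

-16,-6,-41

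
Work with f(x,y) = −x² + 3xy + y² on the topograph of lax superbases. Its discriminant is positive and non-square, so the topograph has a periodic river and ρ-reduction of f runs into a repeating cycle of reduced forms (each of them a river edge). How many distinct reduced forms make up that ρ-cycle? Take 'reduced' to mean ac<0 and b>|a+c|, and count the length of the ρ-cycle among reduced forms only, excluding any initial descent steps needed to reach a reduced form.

D = 13, ⌊√D⌋ = 3
river: ρ → (1,3,-1)
river: ρ → (-1,3,1)
ρ-cycle length = 2 (tail of 0 descent steps not counted)

2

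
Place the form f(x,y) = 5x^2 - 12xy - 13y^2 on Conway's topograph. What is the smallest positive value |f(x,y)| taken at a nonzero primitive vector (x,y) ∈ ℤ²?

descent: ρ → (-13,12,5)  [lands on river]
river: ρ → (5,18,-4)
river: ρ → (-4,14,13)
river: ρ → (13,12,-5)
river: ρ → (-5,18,4)
river: ρ → (4,14,-13)
closes: descent 1, river 6
min |a| on river = 4

4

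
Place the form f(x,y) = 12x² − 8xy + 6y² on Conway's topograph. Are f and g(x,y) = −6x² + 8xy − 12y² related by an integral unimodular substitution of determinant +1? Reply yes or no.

D₁ = -224, D₂ = -224
f: flip: (12,-8,6)→(6,8,12)
f: translate: b→-4 (≡8 mod 12), so (6,8,12)→(6,-4,10)
f: reduced (well bottom): (6,-4,10) with a≤c, −a<b≤a
g is negative-definite; reduce −g:
−g: translate: b→4 (≡-8 mod 12), so (6,-8,12)→(6,4,10)
−g: reduced (well bottom): (6,4,10) with a≤c, −a<b≤a
flip sign back: reduced form of g is (-6,-4,-10)
reduced forms (6, -4, 10) vs (-6, -4, -10) ⇒ inequivalent

no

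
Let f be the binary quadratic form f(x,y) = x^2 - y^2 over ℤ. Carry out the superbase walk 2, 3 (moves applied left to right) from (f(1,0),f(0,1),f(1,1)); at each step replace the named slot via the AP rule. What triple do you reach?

start (1,-1,0) = (f(1,0),f(0,1),f(1,1))
replace slot 2: 2·(1+0) − (-1) = 3 → (1,3,0)
replace slot 3: 2·(1+3) − 0 = 8 → (1,3,8)

1,3,8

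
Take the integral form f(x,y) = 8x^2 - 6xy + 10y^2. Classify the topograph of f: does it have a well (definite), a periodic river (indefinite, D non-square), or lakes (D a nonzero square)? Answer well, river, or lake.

D = b²−4ac = (-6)² − 4·8·10 = -284
D < 0 ⇒ definite ⇒ every region one sign ⇒ single well

well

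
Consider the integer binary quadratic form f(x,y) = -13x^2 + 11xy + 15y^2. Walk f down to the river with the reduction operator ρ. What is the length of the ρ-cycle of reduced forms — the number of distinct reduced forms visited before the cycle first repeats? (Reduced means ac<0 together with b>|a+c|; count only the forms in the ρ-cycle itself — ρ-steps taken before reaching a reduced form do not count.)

D = 901, ⌊√D⌋ = 30
river: ρ → (15,19,-9)
river: ρ → (-9,17,17)
river: ρ → (17,17,-9)
river: ρ → (-9,19,15)
river: ρ → (15,11,-13)
river: ρ → (-13,15,13)
river: ρ → (13,11,-15)
river: ρ → (-15,19,9)
river: ρ → (9,17,-17)
river: ρ → (-17,17,9)
river: ρ → (9,19,-15)
river: ρ → (-15,11,13)
river: ρ → (13,15,-13)
river: ρ → (-13,11,15)
ρ-cycle length = 14 (tail of 0 descent steps not counted)

14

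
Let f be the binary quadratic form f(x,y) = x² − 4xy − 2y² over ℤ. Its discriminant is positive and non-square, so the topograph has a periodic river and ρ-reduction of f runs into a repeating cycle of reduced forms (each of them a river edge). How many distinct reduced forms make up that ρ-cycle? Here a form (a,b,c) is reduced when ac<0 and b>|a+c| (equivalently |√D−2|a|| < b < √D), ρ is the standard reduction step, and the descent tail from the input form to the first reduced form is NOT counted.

D = 24, ⌊√D⌋ = 4
descent: ρ → (-2,4,1)  [lands on river]
river: ρ → (1,4,-2)
ρ-cycle length = 2 (tail of 1 descent step not counted)

2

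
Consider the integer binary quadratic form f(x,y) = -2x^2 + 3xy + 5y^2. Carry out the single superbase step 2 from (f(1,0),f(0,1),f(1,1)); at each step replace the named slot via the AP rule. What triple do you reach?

start (-2,5,6) = (f(1,0),f(0,1),f(1,1))
replace slot 2: 2·((-2)+6) − 5 = 3 → (-2,3,6)

-2,3,6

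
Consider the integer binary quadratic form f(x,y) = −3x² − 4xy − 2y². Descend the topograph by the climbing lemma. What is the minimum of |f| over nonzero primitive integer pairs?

translate: b→-2 (≡4 mod 6), so (3,4,2)→(3,-2,1)
flip: (3,-2,1)→(1,2,3)
translate: b→0 (≡2 mod 2), so (1,2,3)→(1,0,2)
reduced (well bottom): (1,0,2) with a≤c, −a<b≤a
well minimum |f| = |-1| = 1 (negative-definite)

1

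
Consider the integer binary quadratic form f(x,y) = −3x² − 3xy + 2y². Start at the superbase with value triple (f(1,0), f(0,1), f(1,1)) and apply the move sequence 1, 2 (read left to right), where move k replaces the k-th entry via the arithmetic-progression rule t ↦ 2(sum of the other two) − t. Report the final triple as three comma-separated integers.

start (-3,2,-4) = (f(1,0),f(0,1),f(1,1))
replace slot 1: 2·(2+(-4)) − (-3) = -1 → (-1,2,-4)
replace slot 2: 2·((-1)+(-4)) − 2 = -12 → (-1,-12,-4)

-1,-12,-4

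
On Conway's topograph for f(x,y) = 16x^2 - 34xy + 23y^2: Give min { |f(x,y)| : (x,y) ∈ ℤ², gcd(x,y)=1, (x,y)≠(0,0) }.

translate: b→-2 (≡-34 mod 32), so (16,-34,23)→(16,-2,5)
flip: (16,-2,5)→(5,2,16)
reduced (well bottom): (5,2,16) with a≤c, −a<b≤a
well minimum = a = 5

5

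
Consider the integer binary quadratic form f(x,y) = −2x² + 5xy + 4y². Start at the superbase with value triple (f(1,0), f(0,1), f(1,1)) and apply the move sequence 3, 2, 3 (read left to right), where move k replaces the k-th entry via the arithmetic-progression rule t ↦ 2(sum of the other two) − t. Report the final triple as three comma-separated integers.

start (-2,4,7) = (f(1,0),f(0,1),f(1,1))
replace slot 3: 2·((-2)+4) − 7 = -3 → (-2,4,-3)
replace slot 2: 2·((-2)+(-3)) − 4 = -14 → (-2,-14,-3)
replace slot 3: 2·((-2)+(-14)) − (-3) = -29 → (-2,-14,-29)

-2,-14,-29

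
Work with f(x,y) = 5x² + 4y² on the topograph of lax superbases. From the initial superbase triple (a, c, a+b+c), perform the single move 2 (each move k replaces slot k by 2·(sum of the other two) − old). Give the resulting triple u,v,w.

start (5,4,9) = (f(1,0),f(0,1),f(1,1))
replace slot 2: 2·(5+9) − 4 = 24 → (5,24,9)

5,24,9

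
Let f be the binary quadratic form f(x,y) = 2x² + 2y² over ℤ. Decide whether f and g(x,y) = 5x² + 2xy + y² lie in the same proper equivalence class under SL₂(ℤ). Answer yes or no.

D₁ = -16, D₂ = -16
f: reduced (well bottom): (2,0,2) with a≤c, −a<b≤a
g: flip: (5,2,1)→(1,-2,5)
g: translate: b→0 (≡-2 mod 2), so (1,-2,5)→(1,0,4)
g: reduced (well bottom): (1,0,4) with a≤c, −a<b≤a
reduced forms (2, 0, 2) vs (1, 0, 4) ⇒ inequivalent

no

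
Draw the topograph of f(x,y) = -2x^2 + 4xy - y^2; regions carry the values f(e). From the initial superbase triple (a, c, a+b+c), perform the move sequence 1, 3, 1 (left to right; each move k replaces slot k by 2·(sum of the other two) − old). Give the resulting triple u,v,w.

start (-2,-1,1) = (f(1,0),f(0,1),f(1,1))
replace slot 1: 2·((-1)+1) − (-2) = 2 → (2,-1,1)
replace slot 3: 2·(2+(-1)) − 1 = 1 → (2,-1,1)
replace slot 1: 2·((-1)+1) − 2 = -2 → (-2,-1,1)

-2,-1,1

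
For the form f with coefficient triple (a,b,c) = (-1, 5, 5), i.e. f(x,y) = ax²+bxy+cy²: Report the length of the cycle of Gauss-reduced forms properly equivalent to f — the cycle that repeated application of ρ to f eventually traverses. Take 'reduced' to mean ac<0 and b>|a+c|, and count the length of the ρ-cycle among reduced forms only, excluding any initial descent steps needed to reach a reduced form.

D = 45, ⌊√D⌋ = 6
river: ρ → (5,5,-1)
river: ρ → (-1,5,5)
ρ-cycle length = 2 (tail of 0 descent steps not counted)

2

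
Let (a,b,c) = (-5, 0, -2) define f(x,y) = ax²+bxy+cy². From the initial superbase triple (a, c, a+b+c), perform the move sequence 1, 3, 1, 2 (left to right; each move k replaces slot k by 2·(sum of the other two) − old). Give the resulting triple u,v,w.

start (-5,-2,-7) = (f(1,0),f(0,1),f(1,1))
replace slot 1: 2·((-2)+(-7)) − (-5) = -13 → (-13,-2,-7)
replace slot 3: 2·((-13)+(-2)) − (-7) = -23 → (-13,-2,-23)
replace slot 1: 2·((-2)+(-23)) − (-13) = -37 → (-37,-2,-23)
replace slot 2: 2·((-37)+(-23)) − (-2) = -118 → (-37,-118,-23)

-37,-118,-23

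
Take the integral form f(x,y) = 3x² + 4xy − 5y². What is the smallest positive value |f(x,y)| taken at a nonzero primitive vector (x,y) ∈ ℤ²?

river: ρ → (-5,6,2)
river: ρ → (2,6,-5)
river: ρ → (-5,4,3)
river: ρ → (3,8,-1)
river: ρ → (-1,8,3)
river: ρ → (3,4,-5)
closes: descent 0, river 6
min |a| on river = 1

1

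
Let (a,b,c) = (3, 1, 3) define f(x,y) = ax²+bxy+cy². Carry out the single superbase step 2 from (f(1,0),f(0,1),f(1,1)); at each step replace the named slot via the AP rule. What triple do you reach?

start (3,3,7) = (f(1,0),f(0,1),f(1,1))
replace slot 2: 2·(3+7) − 3 = 17 → (3,17,7)

3,17,7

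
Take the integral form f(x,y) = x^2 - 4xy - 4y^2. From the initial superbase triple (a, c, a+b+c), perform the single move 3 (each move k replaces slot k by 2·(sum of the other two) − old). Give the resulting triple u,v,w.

start (1,-4,-7) = (f(1,0),f(0,1),f(1,1))
replace slot 3: 2·(1+(-4)) − (-7) = 1 → (1,-4,1)

1,-4,1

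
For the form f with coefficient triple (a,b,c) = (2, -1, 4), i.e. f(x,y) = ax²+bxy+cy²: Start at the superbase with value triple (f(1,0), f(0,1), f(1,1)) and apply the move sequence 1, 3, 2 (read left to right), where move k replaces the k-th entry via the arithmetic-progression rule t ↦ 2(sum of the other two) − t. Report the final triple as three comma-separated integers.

start (2,4,5) = (f(1,0),f(0,1),f(1,1))
replace slot 1: 2·(4+5) − 2 = 16 → (16,4,5)
replace slot 3: 2·(16+4) − 5 = 35 → (16,4,35)
replace slot 2: 2·(16+35) − 4 = 98 → (16,98,35)

16,98,35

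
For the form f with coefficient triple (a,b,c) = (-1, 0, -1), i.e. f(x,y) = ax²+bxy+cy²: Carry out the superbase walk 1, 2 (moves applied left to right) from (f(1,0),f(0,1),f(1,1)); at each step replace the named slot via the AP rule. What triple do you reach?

start (-1,-1,-2) = (f(1,0),f(0,1),f(1,1))
replace slot 1: 2·((-1)+(-2)) − (-1) = -5 → (-5,-1,-2)
replace slot 2: 2·((-5)+(-2)) − (-1) = -13 → (-5,-13,-2)

-5,-13,-2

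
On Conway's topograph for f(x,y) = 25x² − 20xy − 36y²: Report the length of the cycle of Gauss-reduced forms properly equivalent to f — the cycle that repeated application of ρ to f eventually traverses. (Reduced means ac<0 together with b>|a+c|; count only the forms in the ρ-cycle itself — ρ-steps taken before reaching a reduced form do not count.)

D = 4000, ⌊√D⌋ = 63
descent: ρ → (-36,20,25)  [lands on river]
river: ρ → (25,30,-31)
river: ρ → (-31,32,24)
river: ρ → (24,16,-39)
river: ρ → (-39,62,1)
river: ρ → (1,62,-39)
river: ρ → (-39,16,24)
river: ρ → (24,32,-31)
river: ρ → (-31,30,25)
river: ρ → (25,20,-36)
river: ρ → (-36,52,9)
river: ρ → (9,56,-24)
river: ρ → (-24,40,25)
river: ρ → (25,60,-4)
river: ρ → (-4,60,25)
river: ρ → (25,40,-24)
river: ρ → (-24,56,9)
river: ρ → (9,52,-36)
ρ-cycle length = 18 (tail of 1 descent step not counted)

18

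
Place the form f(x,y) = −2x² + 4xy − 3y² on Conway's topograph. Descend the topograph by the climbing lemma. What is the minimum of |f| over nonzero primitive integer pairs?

translate: b→0 (≡-4 mod 4), so (2,-4,3)→(2,0,1)
flip: (2,0,1)→(1,0,2)
reduced (well bottom): (1,0,2) with a≤c, −a<b≤a
well minimum |f| = |-1| = 1 (negative-definite)

1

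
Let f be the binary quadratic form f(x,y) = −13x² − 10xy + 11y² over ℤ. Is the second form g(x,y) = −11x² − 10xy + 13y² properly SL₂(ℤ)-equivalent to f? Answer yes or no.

D₁ = 672, D₂ = 672
river cycle of f (length 6): (11, 10, -13), (-13, 16, 8), (8, 16, -13), (-13, 10, 11), (11, 12, -12), (-12, 12, 11)
river cycle of g (length 6): (13, 10, -11), (-11, 12, 12), (12, 12, -11), (-11, 10, 13), (13, 16, -8), (-8, 16, 13)
cycles differ ⇒ inequivalent

no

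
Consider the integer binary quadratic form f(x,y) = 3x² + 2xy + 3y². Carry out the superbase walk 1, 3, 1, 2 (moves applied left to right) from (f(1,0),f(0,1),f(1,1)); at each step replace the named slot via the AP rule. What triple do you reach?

start (3,3,8) = (f(1,0),f(0,1),f(1,1))
replace slot 1: 2·(3+8) − 3 = 19 → (19,3,8)
replace slot 3: 2·(19+3) − 8 = 36 → (19,3,36)
replace slot 1: 2·(3+36) − 19 = 59 → (59,3,36)
replace slot 2: 2·(59+36) − 3 = 187 → (59,187,36)

59,187,36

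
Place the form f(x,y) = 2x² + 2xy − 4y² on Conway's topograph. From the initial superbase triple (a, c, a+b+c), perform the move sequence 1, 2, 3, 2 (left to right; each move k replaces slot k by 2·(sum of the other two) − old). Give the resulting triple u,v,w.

start (2,-4,0) = (f(1,0),f(0,1),f(1,1))
replace slot 1: 2·((-4)+0) − 2 = -10 → (-10,-4,0)
replace slot 2: 2·((-10)+0) − (-4) = -16 → (-10,-16,0)
replace slot 3: 2·((-10)+(-16)) − 0 = -52 → (-10,-16,-52)
replace slot 2: 2·((-10)+(-52)) − (-16) = -108 → (-10,-108,-52)

-10,-108,-52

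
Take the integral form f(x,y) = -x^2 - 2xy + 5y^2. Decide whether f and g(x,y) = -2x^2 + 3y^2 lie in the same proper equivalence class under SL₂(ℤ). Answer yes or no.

D₁ = 24, D₂ = 24
river cycle of f (length 2): (-1, 4, 2), (2, 4, -1)
river cycle of g (length 2): (-2, 4, 1), (1, 4, -2)
cycles differ ⇒ inequivalent

no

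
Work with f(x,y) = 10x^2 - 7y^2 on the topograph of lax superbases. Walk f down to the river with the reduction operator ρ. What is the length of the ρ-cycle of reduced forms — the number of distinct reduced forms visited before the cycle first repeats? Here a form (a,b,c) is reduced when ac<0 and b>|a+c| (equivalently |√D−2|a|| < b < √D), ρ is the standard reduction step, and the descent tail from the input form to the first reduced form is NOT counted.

D = 280, ⌊√D⌋ = 16
descent: ρ → (-7,14,3)  [lands on river]
river: ρ → (3,16,-2)
river: ρ → (-2,16,3)
river: ρ → (3,14,-7)
ρ-cycle length = 4 (tail of 1 descent step not counted)

4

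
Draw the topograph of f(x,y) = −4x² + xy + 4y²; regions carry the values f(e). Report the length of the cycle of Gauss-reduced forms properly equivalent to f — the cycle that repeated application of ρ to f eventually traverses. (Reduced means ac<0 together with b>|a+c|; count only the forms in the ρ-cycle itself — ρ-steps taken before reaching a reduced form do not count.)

D = 65, ⌊√D⌋ = 8
river: ρ → (4,7,-1)
river: ρ → (-1,7,4)
river: ρ → (4,1,-4)
river: ρ → (-4,7,1)
river: ρ → (1,7,-4)
river: ρ → (-4,1,4)
ρ-cycle length = 6 (tail of 0 descent steps not counted)

6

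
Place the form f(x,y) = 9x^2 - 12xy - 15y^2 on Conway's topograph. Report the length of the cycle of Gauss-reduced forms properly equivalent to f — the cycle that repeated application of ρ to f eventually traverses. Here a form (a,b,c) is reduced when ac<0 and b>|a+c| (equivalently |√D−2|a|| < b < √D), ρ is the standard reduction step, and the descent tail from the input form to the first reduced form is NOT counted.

D = 684, ⌊√D⌋ = 26
descent: ρ → (-15,12,9)  [lands on river]
river: ρ → (9,24,-3)
river: ρ → (-3,24,9)
river: ρ → (9,12,-15)
river: ρ → (-15,18,6)
river: ρ → (6,18,-15)
ρ-cycle length = 6 (tail of 1 descent step not counted)

6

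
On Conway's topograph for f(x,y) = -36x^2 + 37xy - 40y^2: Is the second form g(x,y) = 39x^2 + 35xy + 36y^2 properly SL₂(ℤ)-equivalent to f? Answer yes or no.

D₁ = -4391, D₂ = -4391
f is negative-definite; reduce −f:
−f: translate: b→35 (≡-37 mod 72), so (36,-37,40)→(36,35,39)
−f: reduced (well bottom): (36,35,39) with a≤c, −a<b≤a
flip sign back: reduced form of f is (-36,-35,-39)
g: flip: (39,35,36)→(36,-35,39)
g: reduced (well bottom): (36,-35,39) with a≤c, −a<b≤a
reduced forms (-36, -35, -39) vs (36, -35, 39) ⇒ inequivalent

no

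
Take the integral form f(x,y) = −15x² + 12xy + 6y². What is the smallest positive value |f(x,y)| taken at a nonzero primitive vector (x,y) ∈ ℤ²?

river: ρ → (6,12,-15)
river: ρ → (-15,18,3)
river: ρ → (3,18,-15)
river: ρ → (-15,12,6)
closes: descent 0, river 4
min |a| on river = 3

3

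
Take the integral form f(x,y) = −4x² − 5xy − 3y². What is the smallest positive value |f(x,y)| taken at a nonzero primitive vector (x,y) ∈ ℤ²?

translate: b→-3 (≡5 mod 8), so (4,5,3)→(4,-3,2)
flip: (4,-3,2)→(2,3,4)
translate: b→-1 (≡3 mod 4), so (2,3,4)→(2,-1,3)
reduced (well bottom): (2,-1,3) with a≤c, −a<b≤a
well minimum |f| = |-2| = 2 (negative-definite)

2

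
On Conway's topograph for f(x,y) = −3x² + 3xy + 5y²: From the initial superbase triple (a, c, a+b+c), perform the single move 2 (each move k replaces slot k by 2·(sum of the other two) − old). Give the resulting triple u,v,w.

start (-3,5,5) = (f(1,0),f(0,1),f(1,1))
replace slot 2: 2·((-3)+5) − 5 = -1 → (-3,-1,5)

-3,-1,5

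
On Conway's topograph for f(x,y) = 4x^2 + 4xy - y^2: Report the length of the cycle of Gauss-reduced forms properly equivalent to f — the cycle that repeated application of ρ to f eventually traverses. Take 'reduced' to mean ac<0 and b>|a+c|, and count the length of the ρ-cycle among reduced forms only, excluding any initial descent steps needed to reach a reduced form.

D = 32, ⌊√D⌋ = 5
river: ρ → (-1,4,4)
river: ρ → (4,4,-1)
ρ-cycle length = 2 (tail of 0 descent steps not counted)

2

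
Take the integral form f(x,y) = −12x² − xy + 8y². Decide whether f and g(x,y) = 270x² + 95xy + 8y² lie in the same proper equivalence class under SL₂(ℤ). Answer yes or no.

D₁ = 385, D₂ = 385
river cycle of f (length 10): (8, 17, -3), (-3, 19, 2), (2, 17, -12), (-12, 7, 7), (7, 7, -12), (-12, 17, 2), (2, 19, -3), (-3, 17, 8), (8, 15, -5), (-5, 15, 8)
river cycle of g (length 10): (8, 17, -3), (-3, 19, 2), (2, 17, -12), (-12, 7, 7), (7, 7, -12), (-12, 17, 2), (2, 19, -3), (-3, 17, 8), (8, 15, -5), (-5, 15, 8)
cycles coincide ⇒ equivalent

yes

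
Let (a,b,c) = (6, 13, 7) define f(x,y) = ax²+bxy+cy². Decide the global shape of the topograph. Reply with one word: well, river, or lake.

D = b²−4ac = 13² − 4·6·7 = 1
D = 1² is a perfect square ⇒ form factors over ℤ ⇒ lakes

lake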